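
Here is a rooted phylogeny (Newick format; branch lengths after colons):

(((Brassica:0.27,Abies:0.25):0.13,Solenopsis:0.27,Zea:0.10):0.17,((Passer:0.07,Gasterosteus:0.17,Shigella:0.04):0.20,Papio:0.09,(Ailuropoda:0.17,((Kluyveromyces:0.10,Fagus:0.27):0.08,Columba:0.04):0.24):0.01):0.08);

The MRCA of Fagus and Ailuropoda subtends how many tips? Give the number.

4

The MRCA of Fagus and Ailuropoda is the node subtending (Ailuropoda,((Kluyveromyces,Fagus),Columba)).
That clade contains 4 terminal taxa: Ailuropoda, Columba, Fagus, Kluyveromyces.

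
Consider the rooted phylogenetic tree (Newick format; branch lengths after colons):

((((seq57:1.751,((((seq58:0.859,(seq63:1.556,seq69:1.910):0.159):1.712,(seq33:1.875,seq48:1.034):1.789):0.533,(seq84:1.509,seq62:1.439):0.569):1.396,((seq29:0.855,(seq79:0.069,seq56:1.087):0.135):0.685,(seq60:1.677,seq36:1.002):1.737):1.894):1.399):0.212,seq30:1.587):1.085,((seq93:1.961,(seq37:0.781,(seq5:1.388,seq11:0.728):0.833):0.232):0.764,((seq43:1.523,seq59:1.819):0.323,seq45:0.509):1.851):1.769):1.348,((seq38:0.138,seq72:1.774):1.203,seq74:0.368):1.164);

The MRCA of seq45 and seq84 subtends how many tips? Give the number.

21

The MRCA of seq45 and seq84 is the node subtending (((seq57,((((seq58,(seq63,seq69)),(seq33,seq48)),(seq84,seq62)),((seq29,(seq79,seq56)),(seq60,seq36)))),seq30),((seq93,(seq37,(seq5,seq11))),((seq43,seq59),seq45))).
That clade contains 21 terminal taxa: seq11, seq29, seq30, seq33, seq36, seq37, seq43, seq45, seq48, seq5, seq56, seq57, seq58, seq59, seq60, seq62, seq63, seq69, seq79, seq84, seq93.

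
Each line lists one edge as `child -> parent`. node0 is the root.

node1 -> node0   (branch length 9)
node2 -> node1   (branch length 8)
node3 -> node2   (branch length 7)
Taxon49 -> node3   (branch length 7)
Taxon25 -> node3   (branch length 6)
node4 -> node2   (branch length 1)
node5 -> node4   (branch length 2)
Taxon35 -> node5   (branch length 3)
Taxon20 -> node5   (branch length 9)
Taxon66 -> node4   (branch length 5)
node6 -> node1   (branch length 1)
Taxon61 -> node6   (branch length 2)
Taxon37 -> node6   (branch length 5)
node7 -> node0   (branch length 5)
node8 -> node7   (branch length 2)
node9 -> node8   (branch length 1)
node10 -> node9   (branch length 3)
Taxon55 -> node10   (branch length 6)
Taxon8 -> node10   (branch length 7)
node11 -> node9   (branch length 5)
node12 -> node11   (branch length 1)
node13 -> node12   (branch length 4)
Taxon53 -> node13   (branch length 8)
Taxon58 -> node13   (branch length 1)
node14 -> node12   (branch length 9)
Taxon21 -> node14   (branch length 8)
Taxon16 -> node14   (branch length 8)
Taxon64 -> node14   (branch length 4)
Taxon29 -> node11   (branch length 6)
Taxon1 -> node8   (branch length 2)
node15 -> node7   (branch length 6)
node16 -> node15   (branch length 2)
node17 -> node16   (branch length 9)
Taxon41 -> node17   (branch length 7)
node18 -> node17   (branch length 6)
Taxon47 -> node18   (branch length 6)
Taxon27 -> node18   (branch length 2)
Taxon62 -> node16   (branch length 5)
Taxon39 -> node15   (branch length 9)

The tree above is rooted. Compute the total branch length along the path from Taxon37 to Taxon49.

28

The path runs Taxon37 → … → MRCA → … → Taxon49; the MRCA is the node subtending (((Taxon49,Taxon25),((Taxon35,Taxon20),Taxon66)),(Taxon61,Taxon37)).
Branch lengths along that path: 5 + 1 + 8 + 7 + 7 = 28.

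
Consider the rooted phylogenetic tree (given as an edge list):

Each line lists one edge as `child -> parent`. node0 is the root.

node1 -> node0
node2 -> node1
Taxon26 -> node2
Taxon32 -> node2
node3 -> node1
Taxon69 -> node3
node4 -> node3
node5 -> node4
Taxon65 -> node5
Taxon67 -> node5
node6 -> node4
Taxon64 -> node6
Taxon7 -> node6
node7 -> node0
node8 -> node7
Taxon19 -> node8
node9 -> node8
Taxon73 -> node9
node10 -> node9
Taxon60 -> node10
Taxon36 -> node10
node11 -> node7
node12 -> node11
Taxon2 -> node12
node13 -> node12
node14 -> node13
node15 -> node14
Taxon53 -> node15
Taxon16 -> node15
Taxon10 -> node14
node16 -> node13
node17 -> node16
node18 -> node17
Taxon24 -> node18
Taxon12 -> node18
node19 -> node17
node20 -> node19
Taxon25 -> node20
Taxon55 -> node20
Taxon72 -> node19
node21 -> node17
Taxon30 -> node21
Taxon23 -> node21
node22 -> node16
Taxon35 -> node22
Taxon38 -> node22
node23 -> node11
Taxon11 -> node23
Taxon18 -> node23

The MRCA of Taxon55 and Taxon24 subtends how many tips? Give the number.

The MRCA of Taxon55 and Taxon24 is the node subtending ((Taxon24,Taxon12),((Taxon25,Taxon55),Taxon72),(Taxon30,Taxon23)).
That clade contains 7 terminal taxa: Taxon12, Taxon23, Taxon24, Taxon25, Taxon30, Taxon55, Taxon72.

7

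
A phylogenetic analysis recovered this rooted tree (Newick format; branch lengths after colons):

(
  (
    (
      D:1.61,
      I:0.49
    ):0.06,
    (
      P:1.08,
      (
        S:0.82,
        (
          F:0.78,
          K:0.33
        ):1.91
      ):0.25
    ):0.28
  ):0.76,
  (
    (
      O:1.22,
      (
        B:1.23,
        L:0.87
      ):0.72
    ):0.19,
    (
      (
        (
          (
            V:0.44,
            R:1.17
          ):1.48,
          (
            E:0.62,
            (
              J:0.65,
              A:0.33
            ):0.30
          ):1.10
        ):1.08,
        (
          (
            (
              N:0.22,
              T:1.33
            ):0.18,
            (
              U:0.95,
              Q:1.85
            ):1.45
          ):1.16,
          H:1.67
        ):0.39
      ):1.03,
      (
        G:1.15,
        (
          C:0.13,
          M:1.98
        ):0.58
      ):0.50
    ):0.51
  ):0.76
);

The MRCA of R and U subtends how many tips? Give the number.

10

The MRCA of R and U is the node subtending (((V,R),(E,(J,A))),(((N,T),(U,Q)),H)).
That clade contains 10 terminal taxa: A, E, H, J, N, Q, R, T, U, V.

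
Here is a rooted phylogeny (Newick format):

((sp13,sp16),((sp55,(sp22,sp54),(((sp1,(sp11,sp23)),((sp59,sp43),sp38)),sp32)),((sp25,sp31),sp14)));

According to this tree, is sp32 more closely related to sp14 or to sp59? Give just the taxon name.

sp59

The MRCA of sp32 and sp59 subtends (((sp1,(sp11,sp23)),((sp59,sp43),sp38)),sp32) (7 taxa).
The MRCA of sp32 and sp14 subtends ((sp55,(sp22,sp54),(((sp1,(sp11,sp23)),((sp59,sp43),sp38)),sp32)),((sp25,sp31),sp14)) (13 taxa).
The first is nested inside the second, so sp32 shares a more recent common ancestor with sp59.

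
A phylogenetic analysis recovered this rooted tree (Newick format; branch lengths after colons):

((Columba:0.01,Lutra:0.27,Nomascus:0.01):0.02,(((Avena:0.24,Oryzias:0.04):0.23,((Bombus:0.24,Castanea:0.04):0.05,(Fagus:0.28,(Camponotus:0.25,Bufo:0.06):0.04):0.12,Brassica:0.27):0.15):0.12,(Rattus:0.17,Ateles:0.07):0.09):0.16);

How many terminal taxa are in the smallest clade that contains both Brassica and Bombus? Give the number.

6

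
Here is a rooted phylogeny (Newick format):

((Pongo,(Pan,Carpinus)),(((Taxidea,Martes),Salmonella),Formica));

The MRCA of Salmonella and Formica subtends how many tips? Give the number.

4

The MRCA of Salmonella and Formica is the node subtending (((Taxidea,Martes),Salmonella),Formica).
That clade contains 4 terminal taxa: Formica, Martes, Salmonella, Taxidea.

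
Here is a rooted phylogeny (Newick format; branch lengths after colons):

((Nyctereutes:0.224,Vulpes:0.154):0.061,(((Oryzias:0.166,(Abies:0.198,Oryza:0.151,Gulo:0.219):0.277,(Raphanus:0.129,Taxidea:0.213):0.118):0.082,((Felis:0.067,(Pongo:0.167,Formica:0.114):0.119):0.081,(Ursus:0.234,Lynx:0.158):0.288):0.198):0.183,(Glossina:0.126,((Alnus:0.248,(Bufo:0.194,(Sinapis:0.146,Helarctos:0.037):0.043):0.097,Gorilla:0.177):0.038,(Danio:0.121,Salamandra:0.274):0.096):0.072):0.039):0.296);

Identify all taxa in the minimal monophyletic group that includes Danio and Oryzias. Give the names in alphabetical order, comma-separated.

Abies, Alnus, Bufo, Danio, Felis, Formica, Glossina, Gorilla, Gulo, Helarctos, Lynx, Oryza, Oryzias, Pongo, Raphanus, Salamandra, Sinapis, Taxidea, Ursus

Tracing Danio: it sits inside (Danio,Salamandra).
Tracing Oryzias: it sits inside (Oryzias,(Abies,Oryza,Gulo),(Raphanus,Taxidea)).
The smallest clade enclosing both is (((Oryzias,(Abies,Oryza,Gulo),(Raphanus,Taxidea)),((Felis,(Pongo,Formica)),(Ursus,Lynx))),(Glossina,((Alnus,(Bufo,(Sinapis,Helarctos)),Gorilla),(Danio,Salamandra)))); the answer is its 19 terminal taxa in alphabetical order.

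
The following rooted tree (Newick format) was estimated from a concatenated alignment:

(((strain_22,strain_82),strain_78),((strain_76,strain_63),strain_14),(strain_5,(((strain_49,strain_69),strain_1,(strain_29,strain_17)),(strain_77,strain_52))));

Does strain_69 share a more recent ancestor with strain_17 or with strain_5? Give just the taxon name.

The MRCA of strain_69 and strain_17 subtends ((strain_49,strain_69),strain_1,(strain_29,strain_17)) (5 taxa).
The MRCA of strain_69 and strain_5 subtends (strain_5,(((strain_49,strain_69),strain_1,(strain_29,strain_17)),(strain_77,strain_52))) (8 taxa).
The first is nested inside the second, so strain_69 shares a more recent common ancestor with strain_17.

strain_17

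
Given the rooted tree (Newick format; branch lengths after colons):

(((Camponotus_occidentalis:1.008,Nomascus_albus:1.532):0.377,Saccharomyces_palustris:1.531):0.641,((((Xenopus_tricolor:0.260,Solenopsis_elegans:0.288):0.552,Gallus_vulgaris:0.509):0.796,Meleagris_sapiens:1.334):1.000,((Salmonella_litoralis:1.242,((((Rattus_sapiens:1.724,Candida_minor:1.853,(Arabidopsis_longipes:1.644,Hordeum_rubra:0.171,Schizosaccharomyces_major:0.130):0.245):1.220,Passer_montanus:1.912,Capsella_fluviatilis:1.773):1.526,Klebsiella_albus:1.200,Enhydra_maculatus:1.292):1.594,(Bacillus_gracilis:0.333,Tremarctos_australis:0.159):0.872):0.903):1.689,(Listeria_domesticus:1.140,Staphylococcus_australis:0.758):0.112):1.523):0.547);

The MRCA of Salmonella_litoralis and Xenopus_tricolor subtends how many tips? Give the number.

The MRCA of Salmonella_litoralis and Xenopus_tricolor is the node subtending ((((Xenopus_tricolor,Solenopsis_elegans),Gallus_vulgaris),Meleagris_sapiens),((Salmonella_litoralis,((((Rattus_sapiens,Candida_minor,(Arabidopsis_longipes,Hordeum_rubra,Schizosaccharomyces_major)),Passer_montanus,Capsella_fluviatilis),Klebsiella_albus,Enhydra_maculatus),(Bacillus_gracilis,Tremarctos_australis))),(Listeria_domesticus,Staphylococcus_australis))).
That clade contains 18 terminal taxa: Arabidopsis_longipes, Bacillus_gracilis, Candida_minor, Capsella_fluviatilis, Enhydra_maculatus, Gallus_vulgaris, Hordeum_rubra, Klebsiella_albus, Listeria_domesticus, Meleagris_sapiens, Passer_montanus, Rattus_sapiens, Salmonella_litoralis, Schizosaccharomyces_major, Solenopsis_elegans, Staphylococcus_australis, Tremarctos_australis, Xenopus_tricolor.

18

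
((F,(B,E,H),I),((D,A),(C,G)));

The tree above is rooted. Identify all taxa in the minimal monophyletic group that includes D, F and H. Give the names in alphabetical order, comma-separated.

A, B, C, D, E, F, G, H, I

Tracing D: it sits inside (D,A).
Tracing F: it sits inside (F,(B,E,H),I).
Tracing H: it sits inside (B,E,H).
The smallest clade enclosing all 3 is the whole tree (their MRCA is the root), so the answer is all 9 tips in alphabetical order.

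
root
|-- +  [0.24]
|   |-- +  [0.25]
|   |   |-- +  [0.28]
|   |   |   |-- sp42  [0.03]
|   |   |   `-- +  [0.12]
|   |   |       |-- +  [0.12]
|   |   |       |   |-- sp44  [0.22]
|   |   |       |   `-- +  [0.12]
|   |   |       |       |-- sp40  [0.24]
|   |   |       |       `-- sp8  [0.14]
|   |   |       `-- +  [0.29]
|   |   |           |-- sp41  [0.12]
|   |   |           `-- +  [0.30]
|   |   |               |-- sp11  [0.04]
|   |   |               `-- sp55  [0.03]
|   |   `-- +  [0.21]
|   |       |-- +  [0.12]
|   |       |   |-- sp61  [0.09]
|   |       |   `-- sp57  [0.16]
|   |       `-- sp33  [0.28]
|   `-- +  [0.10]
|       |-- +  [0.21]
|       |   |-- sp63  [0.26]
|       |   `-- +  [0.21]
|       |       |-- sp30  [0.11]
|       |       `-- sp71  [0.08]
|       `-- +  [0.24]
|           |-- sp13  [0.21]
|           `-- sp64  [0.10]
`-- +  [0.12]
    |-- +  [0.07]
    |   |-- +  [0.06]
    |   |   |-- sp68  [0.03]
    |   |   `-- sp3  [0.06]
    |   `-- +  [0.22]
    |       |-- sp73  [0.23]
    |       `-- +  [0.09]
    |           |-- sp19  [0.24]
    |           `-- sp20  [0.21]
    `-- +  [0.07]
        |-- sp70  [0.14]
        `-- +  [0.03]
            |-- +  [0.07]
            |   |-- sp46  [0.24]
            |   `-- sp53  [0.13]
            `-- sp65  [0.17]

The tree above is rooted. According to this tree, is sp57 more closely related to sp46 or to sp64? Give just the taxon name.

sp64

The MRCA of sp57 and sp64 subtends (((sp42,((sp44,(sp40,sp8)),(sp41,(sp11,sp55)))),((sp61,sp57),sp33)),((sp63,(sp30,sp71)),(sp13,sp64))) (15 taxa).
The MRCA of sp57 and sp46 is the root, subtending the entire tree (24 taxa).
The first is nested inside the second, so sp57 shares a more recent common ancestor with sp64.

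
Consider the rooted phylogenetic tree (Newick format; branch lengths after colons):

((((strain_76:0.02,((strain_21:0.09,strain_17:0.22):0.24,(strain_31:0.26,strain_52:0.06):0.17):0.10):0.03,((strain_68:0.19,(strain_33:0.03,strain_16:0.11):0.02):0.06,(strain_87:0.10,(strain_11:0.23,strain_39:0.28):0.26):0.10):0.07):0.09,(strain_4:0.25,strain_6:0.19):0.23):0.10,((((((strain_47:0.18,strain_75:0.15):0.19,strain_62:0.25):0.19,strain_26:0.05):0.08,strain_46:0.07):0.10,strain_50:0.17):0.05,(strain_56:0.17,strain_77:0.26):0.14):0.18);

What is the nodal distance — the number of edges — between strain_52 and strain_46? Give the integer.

The MRCA of strain_52 and strain_46 is the root of the tree.
From strain_52 up to that node: 6 branches. From strain_46 up to the same node: 4 branches. Total: 6 + 4 = 10.

10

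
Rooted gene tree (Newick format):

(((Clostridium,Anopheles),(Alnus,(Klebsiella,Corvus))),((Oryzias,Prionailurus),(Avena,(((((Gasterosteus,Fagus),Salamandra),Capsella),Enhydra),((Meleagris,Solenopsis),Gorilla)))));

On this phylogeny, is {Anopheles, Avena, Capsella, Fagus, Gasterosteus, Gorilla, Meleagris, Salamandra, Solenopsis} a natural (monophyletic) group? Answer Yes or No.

No

The MRCA of the listed taxa is the root, so the smallest clade containing them is the whole tree.
That clade also contains Alnus, Clostridium, Corvus, Enhydra, Klebsiella, Oryzias, Prionailurus, which are not in the proposed group, so the group is not monophyletic.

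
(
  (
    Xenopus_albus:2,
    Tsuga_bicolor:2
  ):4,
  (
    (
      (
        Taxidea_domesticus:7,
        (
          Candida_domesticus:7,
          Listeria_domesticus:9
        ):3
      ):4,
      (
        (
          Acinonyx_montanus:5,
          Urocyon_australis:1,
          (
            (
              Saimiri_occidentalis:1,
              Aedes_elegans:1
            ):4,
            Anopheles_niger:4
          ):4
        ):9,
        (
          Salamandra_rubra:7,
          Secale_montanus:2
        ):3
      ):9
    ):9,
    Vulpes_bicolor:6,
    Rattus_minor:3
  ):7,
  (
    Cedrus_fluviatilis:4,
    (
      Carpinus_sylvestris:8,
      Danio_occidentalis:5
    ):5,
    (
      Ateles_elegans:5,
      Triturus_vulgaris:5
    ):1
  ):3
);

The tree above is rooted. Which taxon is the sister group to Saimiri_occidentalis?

Saimiri_occidentalis attaches to the tree at the node subtending (Saimiri_occidentalis,Aedes_elegans).
The other lineage descending from that same node — the sister group — is the single tip Aedes_elegans.

Aedes_elegans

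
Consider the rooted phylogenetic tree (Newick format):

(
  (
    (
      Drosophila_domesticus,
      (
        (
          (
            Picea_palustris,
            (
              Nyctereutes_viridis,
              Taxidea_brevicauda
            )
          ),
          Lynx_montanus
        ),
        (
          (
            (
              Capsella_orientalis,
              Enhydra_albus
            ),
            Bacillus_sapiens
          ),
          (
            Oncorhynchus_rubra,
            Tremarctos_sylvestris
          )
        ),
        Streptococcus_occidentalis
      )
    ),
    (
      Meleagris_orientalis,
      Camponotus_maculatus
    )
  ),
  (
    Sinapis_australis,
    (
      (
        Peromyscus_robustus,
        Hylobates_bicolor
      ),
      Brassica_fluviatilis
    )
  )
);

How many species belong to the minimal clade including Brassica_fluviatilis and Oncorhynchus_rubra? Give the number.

The MRCA of Brassica_fluviatilis and Oncorhynchus_rubra is the root, so the clade is the entire tree.
That clade contains 17 terminal taxa: Bacillus_sapiens, Brassica_fluviatilis, Camponotus_maculatus, Capsella_orientalis, Drosophila_domesticus, Enhydra_albus, Hylobates_bicolor, Lynx_montanus, Meleagris_orientalis, Nyctereutes_viridis, Oncorhynchus_rubra, Peromyscus_robustus, Picea_palustris, Sinapis_australis, Streptococcus_occidentalis, Taxidea_brevicauda, Tremarctos_sylvestris.

17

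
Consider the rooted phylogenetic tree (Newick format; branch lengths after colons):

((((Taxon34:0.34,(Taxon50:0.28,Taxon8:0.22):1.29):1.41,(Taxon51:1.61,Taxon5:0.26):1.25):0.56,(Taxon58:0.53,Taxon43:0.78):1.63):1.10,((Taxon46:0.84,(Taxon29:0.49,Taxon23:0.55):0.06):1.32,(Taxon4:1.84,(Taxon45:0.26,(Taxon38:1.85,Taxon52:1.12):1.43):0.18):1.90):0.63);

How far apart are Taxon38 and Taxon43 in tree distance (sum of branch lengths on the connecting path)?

9.50

The path runs Taxon38 → … → MRCA → … → Taxon43; the MRCA is the root of the tree.
Branch lengths along that path: 1.85 + 1.43 + 0.18 + 1.90 + 0.63 + 1.10 + 1.63 + 0.78 = 9.50.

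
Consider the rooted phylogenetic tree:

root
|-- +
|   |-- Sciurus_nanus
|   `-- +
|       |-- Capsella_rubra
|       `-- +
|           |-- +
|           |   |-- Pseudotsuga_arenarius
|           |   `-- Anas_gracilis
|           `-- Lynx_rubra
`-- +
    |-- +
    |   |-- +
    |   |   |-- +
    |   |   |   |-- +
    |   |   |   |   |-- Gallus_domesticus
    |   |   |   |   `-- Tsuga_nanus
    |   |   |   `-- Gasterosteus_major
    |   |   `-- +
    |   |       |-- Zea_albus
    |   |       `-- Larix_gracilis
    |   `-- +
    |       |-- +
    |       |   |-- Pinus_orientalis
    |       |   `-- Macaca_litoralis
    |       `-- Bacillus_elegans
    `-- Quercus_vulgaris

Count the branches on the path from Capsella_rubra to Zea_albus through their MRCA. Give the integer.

The MRCA of Capsella_rubra and Zea_albus is the root of the tree.
From Capsella_rubra up to that node: 3 branches. From Zea_albus up to the same node: 5 branches. Total: 3 + 5 = 8.

8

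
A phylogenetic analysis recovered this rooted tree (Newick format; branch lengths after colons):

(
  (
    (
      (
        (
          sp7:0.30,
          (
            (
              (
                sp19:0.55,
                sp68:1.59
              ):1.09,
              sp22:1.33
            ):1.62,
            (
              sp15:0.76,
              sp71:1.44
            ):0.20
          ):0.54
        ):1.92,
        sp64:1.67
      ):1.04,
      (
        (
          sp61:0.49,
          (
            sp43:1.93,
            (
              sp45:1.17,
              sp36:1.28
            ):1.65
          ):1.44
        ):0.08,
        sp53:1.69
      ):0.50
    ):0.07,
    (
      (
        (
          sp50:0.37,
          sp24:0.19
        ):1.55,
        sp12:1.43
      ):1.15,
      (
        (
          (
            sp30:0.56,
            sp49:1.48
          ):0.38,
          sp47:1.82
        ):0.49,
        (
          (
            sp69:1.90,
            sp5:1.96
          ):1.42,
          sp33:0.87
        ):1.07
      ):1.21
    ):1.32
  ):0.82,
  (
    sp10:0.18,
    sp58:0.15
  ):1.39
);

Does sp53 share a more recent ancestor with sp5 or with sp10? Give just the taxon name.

sp5

The MRCA of sp53 and sp5 subtends ((((sp7,(((sp19,sp68),sp22),(sp15,sp71))),sp64),((sp61,(sp43,(sp45,sp36))),sp53)),(((sp50,sp24),sp12),(((sp30,sp49),sp47),((sp69,sp5),sp33)))) (21 taxa).
The MRCA of sp53 and sp10 is the root, subtending the entire tree (23 taxa).
The first is nested inside the second, so sp53 shares a more recent common ancestor with sp5.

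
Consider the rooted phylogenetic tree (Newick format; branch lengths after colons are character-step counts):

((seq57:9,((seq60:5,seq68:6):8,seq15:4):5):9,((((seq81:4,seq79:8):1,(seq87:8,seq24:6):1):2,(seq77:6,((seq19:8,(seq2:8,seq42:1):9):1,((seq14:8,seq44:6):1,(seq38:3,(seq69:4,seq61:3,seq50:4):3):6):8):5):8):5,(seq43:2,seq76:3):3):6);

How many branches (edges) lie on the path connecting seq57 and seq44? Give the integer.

The MRCA of seq57 and seq44 is the root of the tree.
From seq57 up to that node: 2 branches. From seq44 up to the same node: 7 branches. Total: 2 + 7 = 9.

9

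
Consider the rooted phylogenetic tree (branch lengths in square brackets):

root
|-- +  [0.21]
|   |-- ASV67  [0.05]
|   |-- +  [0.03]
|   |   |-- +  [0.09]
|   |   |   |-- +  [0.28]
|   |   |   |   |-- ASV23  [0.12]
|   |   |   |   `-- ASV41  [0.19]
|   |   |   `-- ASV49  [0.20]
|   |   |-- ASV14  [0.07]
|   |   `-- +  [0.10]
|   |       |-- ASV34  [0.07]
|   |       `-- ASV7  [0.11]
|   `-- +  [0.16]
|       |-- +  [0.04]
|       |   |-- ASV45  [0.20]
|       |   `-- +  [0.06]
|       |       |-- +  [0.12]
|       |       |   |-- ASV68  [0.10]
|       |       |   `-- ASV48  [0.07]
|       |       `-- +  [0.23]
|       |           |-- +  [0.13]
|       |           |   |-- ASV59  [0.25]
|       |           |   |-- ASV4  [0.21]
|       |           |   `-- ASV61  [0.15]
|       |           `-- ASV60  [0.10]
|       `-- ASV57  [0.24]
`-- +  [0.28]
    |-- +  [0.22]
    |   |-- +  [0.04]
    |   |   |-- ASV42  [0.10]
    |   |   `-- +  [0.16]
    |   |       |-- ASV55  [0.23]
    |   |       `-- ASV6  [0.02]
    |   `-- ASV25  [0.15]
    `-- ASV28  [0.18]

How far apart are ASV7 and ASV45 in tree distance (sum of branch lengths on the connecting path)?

The path runs ASV7 → … → MRCA → … → ASV45; the MRCA is the node subtending (ASV67,(((ASV23,ASV41),ASV49),ASV14,(ASV34,ASV7)),((ASV45,((ASV68,ASV48),((ASV59,ASV4,ASV61),ASV60))),ASV57)).
Branch lengths along that path: 0.11 + 0.10 + 0.03 + 0.16 + 0.04 + 0.20 = 0.64.

0.64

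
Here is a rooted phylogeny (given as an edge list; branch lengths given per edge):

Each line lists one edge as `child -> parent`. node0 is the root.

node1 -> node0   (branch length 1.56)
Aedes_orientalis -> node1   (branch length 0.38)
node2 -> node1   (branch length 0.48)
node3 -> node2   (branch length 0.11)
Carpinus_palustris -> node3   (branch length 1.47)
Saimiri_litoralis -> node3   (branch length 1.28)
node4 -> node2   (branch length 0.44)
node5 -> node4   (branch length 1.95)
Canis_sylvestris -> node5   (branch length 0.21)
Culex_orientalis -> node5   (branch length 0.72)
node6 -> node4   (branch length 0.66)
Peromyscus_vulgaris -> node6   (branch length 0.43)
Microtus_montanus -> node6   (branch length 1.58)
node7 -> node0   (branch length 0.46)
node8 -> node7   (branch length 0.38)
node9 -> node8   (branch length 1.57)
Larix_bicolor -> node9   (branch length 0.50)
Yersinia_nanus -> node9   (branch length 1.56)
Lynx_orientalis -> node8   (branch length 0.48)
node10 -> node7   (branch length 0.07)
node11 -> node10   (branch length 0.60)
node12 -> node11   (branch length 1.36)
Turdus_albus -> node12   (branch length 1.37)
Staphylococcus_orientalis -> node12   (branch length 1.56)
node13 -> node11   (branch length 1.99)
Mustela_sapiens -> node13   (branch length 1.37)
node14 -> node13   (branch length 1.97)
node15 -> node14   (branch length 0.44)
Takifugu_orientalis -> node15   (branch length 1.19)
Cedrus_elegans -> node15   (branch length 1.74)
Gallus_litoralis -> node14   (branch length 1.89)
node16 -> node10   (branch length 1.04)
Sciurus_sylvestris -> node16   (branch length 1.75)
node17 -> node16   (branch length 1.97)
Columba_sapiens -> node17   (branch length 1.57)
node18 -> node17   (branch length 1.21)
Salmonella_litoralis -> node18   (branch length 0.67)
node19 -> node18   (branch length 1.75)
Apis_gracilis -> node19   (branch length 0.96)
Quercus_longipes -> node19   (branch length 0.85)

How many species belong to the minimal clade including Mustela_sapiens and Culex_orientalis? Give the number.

The MRCA of Mustela_sapiens and Culex_orientalis is the root, so the clade is the entire tree.
That clade contains 21 terminal taxa: Aedes_orientalis, Apis_gracilis, Canis_sylvestris, Carpinus_palustris, Cedrus_elegans, Columba_sapiens, Culex_orientalis, Gallus_litoralis, Larix_bicolor, Lynx_orientalis, Microtus_montanus, Mustela_sapiens, Peromyscus_vulgaris, Quercus_longipes, Saimiri_litoralis, Salmonella_litoralis, Sciurus_sylvestris, Staphylococcus_orientalis, Takifugu_orientalis, Turdus_albus, Yersinia_nanus.

21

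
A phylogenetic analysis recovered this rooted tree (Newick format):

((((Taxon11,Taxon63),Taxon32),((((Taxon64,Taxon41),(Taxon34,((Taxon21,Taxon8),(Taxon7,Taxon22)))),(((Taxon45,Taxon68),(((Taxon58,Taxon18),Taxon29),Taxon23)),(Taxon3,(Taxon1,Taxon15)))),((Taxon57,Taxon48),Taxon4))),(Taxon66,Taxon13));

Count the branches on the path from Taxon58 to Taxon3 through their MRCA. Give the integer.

The MRCA of Taxon58 and Taxon3 is the node subtending (((Taxon45,Taxon68),(((Taxon58,Taxon18),Taxon29),Taxon23)),(Taxon3,(Taxon1,Taxon15))).
From Taxon58 up to that node: 5 branches. From Taxon3 up to the same node: 2 branches. Total: 5 + 2 = 7.

7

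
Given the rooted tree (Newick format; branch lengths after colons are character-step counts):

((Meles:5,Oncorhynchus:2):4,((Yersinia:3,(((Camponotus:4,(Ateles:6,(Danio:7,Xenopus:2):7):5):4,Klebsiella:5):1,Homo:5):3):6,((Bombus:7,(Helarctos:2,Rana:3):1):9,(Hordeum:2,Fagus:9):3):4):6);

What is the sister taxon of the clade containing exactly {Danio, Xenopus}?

Ateles

The clade containing exactly {Danio, Xenopus} attaches to the tree at the node subtending (Ateles,(Danio,Xenopus)).
The other lineage descending from that same node — the sister group — is the single tip Ateles.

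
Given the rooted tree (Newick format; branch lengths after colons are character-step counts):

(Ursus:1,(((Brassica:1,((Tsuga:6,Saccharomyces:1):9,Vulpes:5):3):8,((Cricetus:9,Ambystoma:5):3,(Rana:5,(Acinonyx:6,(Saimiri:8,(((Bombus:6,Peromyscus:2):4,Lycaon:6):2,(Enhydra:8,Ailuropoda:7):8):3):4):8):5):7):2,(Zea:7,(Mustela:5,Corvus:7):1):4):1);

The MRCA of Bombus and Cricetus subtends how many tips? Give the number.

10

The MRCA of Bombus and Cricetus is the node subtending ((Cricetus,Ambystoma),(Rana,(Acinonyx,(Saimiri,(((Bombus,Peromyscus),Lycaon),(Enhydra,Ailuropoda)))))).
That clade contains 10 terminal taxa: Acinonyx, Ailuropoda, Ambystoma, Bombus, Cricetus, Enhydra, Lycaon, Peromyscus, Rana, Saimiri.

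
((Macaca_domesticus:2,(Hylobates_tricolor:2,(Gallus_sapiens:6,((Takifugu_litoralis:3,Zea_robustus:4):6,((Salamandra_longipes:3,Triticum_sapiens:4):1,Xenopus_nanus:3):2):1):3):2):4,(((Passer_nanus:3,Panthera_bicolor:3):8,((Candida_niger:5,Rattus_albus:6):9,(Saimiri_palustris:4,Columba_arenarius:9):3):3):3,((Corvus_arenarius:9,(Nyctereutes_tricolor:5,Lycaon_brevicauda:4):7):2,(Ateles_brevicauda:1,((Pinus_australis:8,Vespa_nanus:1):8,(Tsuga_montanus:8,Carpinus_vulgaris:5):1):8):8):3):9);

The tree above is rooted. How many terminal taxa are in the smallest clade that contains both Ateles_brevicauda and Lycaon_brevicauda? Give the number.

The MRCA of Ateles_brevicauda and Lycaon_brevicauda is the node subtending ((Corvus_arenarius,(Nyctereutes_tricolor,Lycaon_brevicauda)),(Ateles_brevicauda,((Pinus_australis,Vespa_nanus),(Tsuga_montanus,Carpinus_vulgaris)))).
That clade contains 8 terminal taxa: Ateles_brevicauda, Carpinus_vulgaris, Corvus_arenarius, Lycaon_brevicauda, Nyctereutes_tricolor, Pinus_australis, Tsuga_montanus, Vespa_nanus.

8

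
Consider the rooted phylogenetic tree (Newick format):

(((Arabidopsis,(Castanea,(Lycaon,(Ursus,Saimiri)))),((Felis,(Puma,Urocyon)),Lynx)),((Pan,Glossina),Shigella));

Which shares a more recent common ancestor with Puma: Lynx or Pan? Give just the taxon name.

Lynx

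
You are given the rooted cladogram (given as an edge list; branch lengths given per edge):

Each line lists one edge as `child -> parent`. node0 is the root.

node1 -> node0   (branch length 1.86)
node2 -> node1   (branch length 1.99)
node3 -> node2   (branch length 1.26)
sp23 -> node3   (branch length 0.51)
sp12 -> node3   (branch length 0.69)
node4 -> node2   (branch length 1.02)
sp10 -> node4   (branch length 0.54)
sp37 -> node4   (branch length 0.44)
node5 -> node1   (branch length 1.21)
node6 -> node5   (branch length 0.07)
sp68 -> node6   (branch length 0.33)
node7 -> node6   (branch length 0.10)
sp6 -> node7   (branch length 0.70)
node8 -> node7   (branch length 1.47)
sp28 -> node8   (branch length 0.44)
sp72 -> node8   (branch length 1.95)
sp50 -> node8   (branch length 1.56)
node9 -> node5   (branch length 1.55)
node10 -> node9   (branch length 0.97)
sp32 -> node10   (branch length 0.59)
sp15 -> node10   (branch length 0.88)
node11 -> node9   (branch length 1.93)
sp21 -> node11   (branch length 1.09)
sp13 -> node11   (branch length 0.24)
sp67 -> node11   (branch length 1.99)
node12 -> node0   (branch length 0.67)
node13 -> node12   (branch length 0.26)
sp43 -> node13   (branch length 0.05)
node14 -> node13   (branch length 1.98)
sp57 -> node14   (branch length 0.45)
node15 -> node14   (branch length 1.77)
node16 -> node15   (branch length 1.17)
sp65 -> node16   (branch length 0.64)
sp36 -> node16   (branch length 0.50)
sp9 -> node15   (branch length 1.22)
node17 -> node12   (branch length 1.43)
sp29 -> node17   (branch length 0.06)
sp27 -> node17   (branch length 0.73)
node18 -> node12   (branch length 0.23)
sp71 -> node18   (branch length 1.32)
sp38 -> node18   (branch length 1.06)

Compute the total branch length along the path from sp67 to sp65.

15.03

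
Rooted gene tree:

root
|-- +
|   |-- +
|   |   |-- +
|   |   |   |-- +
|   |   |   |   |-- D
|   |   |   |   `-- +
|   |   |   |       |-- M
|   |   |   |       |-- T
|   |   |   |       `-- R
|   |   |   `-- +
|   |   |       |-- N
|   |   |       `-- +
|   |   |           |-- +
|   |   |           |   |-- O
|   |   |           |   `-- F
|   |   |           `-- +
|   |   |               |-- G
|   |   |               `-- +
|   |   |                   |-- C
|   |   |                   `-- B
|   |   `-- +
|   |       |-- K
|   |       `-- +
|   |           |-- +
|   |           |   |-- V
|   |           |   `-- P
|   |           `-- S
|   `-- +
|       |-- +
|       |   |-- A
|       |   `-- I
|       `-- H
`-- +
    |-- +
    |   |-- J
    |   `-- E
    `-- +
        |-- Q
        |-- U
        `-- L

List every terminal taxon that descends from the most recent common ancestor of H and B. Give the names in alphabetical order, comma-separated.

Tracing H: it sits inside ((A,I),H).
Tracing B: it sits inside (C,B).
The smallest clade enclosing both is ((((D,(M,T,R)),(N,((O,F),(G,(C,B))))),(K,((V,P),S))),((A,I),H)); the answer is its 17 terminal taxa in alphabetical order.

A, B, C, D, F, G, H, I, K, M, N, O, P, R, S, T, V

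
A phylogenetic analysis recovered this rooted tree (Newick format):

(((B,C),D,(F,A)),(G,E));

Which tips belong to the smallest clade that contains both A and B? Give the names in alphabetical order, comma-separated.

A, B, C, D, F

Tracing A: it sits inside (F,A).
Tracing B: it sits inside (B,C).
The smallest clade enclosing both is ((B,C),D,(F,A)); the answer is its 5 terminal taxa in alphabetical order.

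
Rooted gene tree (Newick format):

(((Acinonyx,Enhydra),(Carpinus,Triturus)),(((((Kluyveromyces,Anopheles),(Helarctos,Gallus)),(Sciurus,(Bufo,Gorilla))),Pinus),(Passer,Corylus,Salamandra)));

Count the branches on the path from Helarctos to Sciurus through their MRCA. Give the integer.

5

The MRCA of Helarctos and Sciurus is the node subtending (((Kluyveromyces,Anopheles),(Helarctos,Gallus)),(Sciurus,(Bufo,Gorilla))).
From Helarctos up to that node: 3 branches. From Sciurus up to the same node: 2 branches. Total: 3 + 2 = 5.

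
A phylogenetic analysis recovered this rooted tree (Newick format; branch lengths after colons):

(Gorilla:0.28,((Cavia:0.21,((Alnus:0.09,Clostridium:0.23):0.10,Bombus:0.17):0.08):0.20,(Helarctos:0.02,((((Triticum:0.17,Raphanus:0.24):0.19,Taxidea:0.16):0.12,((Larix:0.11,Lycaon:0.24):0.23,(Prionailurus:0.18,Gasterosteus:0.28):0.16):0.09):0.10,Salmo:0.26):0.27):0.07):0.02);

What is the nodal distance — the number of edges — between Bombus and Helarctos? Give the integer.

The MRCA of Bombus and Helarctos is the node subtending ((Cavia,((Alnus,Clostridium),Bombus)),(Helarctos,((((Triticum,Raphanus),Taxidea),((Larix,Lycaon),(Prionailurus,Gasterosteus))),Salmo))).
From Bombus up to that node: 3 branches. From Helarctos up to the same node: 2 branches. Total: 3 + 2 = 5.

5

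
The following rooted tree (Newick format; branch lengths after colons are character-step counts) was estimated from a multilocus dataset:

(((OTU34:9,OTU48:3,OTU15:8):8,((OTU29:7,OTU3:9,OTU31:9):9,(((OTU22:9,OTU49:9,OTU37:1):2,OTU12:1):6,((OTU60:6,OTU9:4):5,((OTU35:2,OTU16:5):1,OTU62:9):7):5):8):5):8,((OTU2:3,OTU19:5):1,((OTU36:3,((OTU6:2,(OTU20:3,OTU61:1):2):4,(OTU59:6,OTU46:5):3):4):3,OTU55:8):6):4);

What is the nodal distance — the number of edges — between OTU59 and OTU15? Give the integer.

9

The MRCA of OTU59 and OTU15 is the root of the tree.
From OTU59 up to that node: 6 branches. From OTU15 up to the same node: 3 branches. Total: 6 + 3 = 9.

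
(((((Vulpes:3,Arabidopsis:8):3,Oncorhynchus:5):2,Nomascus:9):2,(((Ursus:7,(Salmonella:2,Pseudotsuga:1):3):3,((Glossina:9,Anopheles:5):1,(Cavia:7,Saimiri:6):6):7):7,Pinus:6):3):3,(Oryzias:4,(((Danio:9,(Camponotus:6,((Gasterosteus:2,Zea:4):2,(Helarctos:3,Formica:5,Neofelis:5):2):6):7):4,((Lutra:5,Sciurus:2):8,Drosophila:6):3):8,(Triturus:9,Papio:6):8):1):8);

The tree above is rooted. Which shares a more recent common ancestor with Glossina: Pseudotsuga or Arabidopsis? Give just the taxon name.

Pseudotsuga

The MRCA of Glossina and Pseudotsuga subtends ((Ursus,(Salmonella,Pseudotsuga)),((Glossina,Anopheles),(Cavia,Saimiri))) (7 taxa).
The MRCA of Glossina and Arabidopsis subtends ((((Vulpes,Arabidopsis),Oncorhynchus),Nomascus),(((Ursus,(Salmonella,Pseudotsuga)),((Glossina,Anopheles),(Cavia,Saimiri))),Pinus)) (12 taxa).
The first is nested inside the second, so Glossina shares a more recent common ancestor with Pseudotsuga.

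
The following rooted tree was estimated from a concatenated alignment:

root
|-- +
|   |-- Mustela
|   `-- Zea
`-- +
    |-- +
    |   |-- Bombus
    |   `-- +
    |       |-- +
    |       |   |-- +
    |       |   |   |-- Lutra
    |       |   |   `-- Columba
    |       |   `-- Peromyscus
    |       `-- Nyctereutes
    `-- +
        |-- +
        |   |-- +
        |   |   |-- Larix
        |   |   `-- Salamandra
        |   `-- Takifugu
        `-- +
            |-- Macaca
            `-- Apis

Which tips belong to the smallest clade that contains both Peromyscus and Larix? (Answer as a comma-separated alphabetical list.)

Apis, Bombus, Columba, Larix, Lutra, Macaca, Nyctereutes, Peromyscus, Salamandra, Takifugu

Tracing Peromyscus: it sits inside ((Lutra,Columba),Peromyscus).
Tracing Larix: it sits inside (Larix,Salamandra).
The smallest clade enclosing both is ((Bombus,(((Lutra,Columba),Peromyscus),Nyctereutes)),(((Larix,Salamandra),Takifugu),(Macaca,Apis))); the answer is its 10 terminal taxa in alphabetical order.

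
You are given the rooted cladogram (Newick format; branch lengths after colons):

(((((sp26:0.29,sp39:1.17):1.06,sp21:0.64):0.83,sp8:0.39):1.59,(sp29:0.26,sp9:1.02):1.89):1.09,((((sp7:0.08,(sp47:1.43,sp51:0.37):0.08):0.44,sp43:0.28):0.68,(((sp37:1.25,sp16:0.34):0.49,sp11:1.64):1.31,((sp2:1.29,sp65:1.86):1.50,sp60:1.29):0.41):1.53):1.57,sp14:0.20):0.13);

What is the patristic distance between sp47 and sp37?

7.21

The path runs sp47 → … → MRCA → … → sp37; the MRCA is the node subtending (((sp7,(sp47,sp51)),sp43),(((sp37,sp16),sp11),((sp2,sp65),sp60))).
Branch lengths along that path: 1.43 + 0.08 + 0.44 + 0.68 + 1.53 + 1.31 + 0.49 + 1.25 = 7.21.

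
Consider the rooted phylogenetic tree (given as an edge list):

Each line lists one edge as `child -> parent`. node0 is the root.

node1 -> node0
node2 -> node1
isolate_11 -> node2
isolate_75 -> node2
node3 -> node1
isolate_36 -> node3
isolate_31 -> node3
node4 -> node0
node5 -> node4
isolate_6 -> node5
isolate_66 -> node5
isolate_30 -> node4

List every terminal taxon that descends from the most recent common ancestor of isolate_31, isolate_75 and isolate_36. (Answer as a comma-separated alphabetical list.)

isolate_11, isolate_31, isolate_36, isolate_75

Tracing isolate_31: it sits inside (isolate_36,isolate_31).
Tracing isolate_75: it sits inside (isolate_11,isolate_75).
Tracing isolate_36: it sits inside (isolate_36,isolate_31).
The smallest clade enclosing all 3 is ((isolate_11,isolate_75),(isolate_36,isolate_31)); the answer is its 4 terminal taxa in alphabetical order.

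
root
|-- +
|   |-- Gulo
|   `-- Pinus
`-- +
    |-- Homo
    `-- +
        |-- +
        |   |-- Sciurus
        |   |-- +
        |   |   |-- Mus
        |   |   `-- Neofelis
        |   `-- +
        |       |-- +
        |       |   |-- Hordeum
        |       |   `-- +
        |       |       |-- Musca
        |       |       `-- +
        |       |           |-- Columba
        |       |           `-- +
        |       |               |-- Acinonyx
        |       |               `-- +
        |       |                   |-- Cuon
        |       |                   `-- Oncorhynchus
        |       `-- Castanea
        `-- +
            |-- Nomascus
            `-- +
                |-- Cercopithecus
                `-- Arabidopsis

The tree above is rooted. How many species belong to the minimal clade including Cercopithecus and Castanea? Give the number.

The MRCA of Cercopithecus and Castanea is the node subtending ((Sciurus,(Mus,Neofelis),((Hordeum,(Musca,(Columba,(Acinonyx,(Cuon,Oncorhynchus))))),Castanea)),(Nomascus,(Cercopithecus,Arabidopsis))).
That clade contains 13 terminal taxa: Acinonyx, Arabidopsis, Castanea, Cercopithecus, Columba, Cuon, Hordeum, Mus, Musca, Neofelis, Nomascus, Oncorhynchus, Sciurus.

13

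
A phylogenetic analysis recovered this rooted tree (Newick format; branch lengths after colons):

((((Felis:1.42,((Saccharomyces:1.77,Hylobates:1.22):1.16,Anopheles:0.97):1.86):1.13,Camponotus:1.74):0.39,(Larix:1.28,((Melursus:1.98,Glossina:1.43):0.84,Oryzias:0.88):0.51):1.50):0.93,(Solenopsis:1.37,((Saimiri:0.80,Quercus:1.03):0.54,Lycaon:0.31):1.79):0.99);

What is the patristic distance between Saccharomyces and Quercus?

The path runs Saccharomyces → … → MRCA → … → Quercus; the MRCA is the root of the tree.
Branch lengths along that path: 1.77 + 1.16 + 1.86 + 1.13 + 0.39 + 0.93 + 0.99 + 1.79 + 0.54 + 1.03 = 11.59.

11.59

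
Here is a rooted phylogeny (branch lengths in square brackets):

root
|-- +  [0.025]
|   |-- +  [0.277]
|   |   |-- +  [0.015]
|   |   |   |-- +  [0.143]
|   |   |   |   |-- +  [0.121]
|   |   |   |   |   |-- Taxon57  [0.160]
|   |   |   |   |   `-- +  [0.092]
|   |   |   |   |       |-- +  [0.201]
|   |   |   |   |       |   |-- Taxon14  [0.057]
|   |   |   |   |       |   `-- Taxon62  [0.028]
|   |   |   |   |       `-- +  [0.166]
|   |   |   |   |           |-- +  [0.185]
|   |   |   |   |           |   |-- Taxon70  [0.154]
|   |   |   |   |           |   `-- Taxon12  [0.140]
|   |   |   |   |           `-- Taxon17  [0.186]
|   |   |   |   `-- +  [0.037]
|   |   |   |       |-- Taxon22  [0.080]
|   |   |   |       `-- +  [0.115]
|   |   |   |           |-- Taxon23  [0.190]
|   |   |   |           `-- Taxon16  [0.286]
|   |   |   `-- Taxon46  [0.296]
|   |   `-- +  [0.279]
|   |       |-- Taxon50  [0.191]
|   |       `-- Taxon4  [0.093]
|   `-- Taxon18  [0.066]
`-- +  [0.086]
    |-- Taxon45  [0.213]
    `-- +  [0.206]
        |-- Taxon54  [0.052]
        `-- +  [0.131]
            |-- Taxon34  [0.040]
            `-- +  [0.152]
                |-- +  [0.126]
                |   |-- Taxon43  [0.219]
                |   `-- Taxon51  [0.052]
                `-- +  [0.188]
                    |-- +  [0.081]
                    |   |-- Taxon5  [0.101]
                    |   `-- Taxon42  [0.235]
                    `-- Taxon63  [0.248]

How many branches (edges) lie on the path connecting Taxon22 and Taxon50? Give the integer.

The MRCA of Taxon22 and Taxon50 is the node subtending ((((Taxon57,((Taxon14,Taxon62),((Taxon70,Taxon12),Taxon17))),(Taxon22,(Taxon23,Taxon16))),Taxon46),(Taxon50,Taxon4)).
From Taxon22 up to that node: 4 branches. From Taxon50 up to the same node: 2 branches. Total: 4 + 2 = 6.

6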